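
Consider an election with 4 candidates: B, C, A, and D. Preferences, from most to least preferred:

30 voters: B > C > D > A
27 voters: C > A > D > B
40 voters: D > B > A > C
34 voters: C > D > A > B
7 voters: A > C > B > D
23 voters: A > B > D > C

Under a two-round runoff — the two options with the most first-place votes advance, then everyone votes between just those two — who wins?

C

Round 1 first-place votes: B 30, C 61, A 30, D 40.
C and D advance.
Runoff: C is preferred to D by 98 voters; D by 63.
C wins the runoff.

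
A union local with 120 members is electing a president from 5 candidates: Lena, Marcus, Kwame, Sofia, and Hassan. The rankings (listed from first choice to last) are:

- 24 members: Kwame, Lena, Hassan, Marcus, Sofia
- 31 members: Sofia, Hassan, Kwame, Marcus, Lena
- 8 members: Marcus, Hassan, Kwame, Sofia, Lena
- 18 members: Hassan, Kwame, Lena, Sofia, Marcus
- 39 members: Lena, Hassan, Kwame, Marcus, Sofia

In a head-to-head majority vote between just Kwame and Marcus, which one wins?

Kwame

Voters preferring Kwame to Marcus: 112; preferring Marcus to Kwame: 8.
Kwame wins the head-to-head.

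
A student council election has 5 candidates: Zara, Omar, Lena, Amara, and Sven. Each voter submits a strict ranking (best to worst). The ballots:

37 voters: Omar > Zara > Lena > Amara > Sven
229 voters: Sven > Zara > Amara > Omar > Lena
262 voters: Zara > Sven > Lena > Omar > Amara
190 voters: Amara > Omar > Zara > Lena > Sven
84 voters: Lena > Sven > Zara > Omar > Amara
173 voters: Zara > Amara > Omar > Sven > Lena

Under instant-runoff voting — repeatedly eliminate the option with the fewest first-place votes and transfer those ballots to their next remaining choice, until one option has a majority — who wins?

Round 1: Zara 435, Omar 37, Lena 84, Amara 190, Sven 229. Eliminate Omar.
Round 2: Zara 472, Lena 84, Amara 190, Sven 229. Eliminate Lena.
Round 3: Zara 472, Amara 190, Sven 313. Eliminate Amara.
Round 4: Zara 662, Sven 313. Zara has a majority.

Zara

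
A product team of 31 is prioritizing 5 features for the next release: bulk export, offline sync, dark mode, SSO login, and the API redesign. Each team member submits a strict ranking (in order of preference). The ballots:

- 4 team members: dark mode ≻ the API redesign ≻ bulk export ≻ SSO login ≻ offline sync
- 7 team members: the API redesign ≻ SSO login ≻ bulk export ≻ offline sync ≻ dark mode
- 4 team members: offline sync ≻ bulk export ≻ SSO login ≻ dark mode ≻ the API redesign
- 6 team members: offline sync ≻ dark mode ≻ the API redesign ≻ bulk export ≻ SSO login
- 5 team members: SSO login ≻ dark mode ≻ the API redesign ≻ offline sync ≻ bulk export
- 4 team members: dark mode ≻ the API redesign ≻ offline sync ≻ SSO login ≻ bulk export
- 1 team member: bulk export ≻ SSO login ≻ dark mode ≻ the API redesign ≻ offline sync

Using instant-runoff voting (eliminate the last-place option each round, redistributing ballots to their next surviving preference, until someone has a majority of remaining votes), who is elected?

Round 1: bulk export 1, offline sync 10, dark mode 8, SSO login 5, the API redesign 7. Eliminate bulk export.
Round 2: offline sync 10, dark mode 8, SSO login 6, the API redesign 7. Eliminate SSO login.
Round 3: offline sync 10, dark mode 14, the API redesign 7. Eliminate the API redesign.
Round 4: offline sync 17, dark mode 14. Offline sync has a majority.

offline sync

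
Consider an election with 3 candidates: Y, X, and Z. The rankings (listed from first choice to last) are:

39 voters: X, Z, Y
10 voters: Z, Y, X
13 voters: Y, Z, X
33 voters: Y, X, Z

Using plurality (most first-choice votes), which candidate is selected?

First-place votes: Y 46, X 39, Z 10.
Y has the most first-place votes.

Y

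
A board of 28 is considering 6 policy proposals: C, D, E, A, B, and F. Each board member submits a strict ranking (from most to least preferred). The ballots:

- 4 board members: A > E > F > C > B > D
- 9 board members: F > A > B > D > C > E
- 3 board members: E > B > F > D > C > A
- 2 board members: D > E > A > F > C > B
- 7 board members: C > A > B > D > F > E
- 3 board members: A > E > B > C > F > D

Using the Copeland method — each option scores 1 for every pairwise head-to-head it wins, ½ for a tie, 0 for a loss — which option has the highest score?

A

C: beats E; ties D; loses to A, B, and F → score 1.5.
D: beats E; ties C; loses to A, B, and F → score 1.5.
E: loses to C, D, A, B, and F → score 0.
A: beats C, D, E, B, and F → score 5.
B: beats C, D, and E; loses to A and F → score 3.
F: beats C, D, E, and B; loses to A → score 4.
A has the best pairwise record.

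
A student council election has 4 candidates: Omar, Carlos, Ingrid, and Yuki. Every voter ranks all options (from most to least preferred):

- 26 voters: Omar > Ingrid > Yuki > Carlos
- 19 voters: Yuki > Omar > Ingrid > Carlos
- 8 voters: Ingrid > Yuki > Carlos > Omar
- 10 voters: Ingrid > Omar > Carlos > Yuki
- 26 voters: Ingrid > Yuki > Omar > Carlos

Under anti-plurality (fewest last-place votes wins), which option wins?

Last-place votes: Omar 8, Carlos 71, Ingrid 0, Yuki 10.
Ingrid is ranked last by the fewest voters, so Ingrid wins.

Ingrid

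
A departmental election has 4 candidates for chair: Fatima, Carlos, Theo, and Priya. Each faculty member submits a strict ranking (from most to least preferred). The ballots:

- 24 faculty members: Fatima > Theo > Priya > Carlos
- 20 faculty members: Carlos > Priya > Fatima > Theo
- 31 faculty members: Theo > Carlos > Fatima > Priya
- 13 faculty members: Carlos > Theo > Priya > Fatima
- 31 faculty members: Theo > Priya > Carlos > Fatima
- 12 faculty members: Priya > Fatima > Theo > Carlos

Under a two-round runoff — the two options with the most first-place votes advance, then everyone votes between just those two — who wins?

Round 1 first-place votes: Fatima 24, Carlos 33, Theo 62, Priya 12.
Theo and Carlos advance.
Runoff: Theo is preferred to Carlos by 98 voters; Carlos by 33.
Theo wins the runoff.

Theo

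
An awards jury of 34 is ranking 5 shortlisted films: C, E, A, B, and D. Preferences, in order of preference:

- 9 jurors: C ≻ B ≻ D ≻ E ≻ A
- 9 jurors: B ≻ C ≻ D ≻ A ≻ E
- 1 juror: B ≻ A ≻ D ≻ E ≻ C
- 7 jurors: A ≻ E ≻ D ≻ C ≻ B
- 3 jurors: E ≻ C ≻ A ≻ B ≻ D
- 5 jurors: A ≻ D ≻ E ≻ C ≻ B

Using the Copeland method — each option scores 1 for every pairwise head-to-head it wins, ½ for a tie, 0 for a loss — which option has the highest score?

C

C: beats E, A, B, and D → score 4.
E: loses to C, A, B, and D → score 0.
A: beats E; loses to C, B, and D → score 1.
B: beats E, A, and D; loses to C → score 3.
D: beats E and A; loses to C and B → score 2.
C has the best pairwise record.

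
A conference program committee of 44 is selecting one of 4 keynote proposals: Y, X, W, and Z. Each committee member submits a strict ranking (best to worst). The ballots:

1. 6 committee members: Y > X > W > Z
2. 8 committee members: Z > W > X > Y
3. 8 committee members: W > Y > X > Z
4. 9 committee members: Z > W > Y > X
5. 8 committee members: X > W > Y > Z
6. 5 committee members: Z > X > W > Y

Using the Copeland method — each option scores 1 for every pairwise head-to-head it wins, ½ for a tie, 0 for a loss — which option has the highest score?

W

Y: beats X; ties Z; loses to W → score 1.5.
X: ties Z; loses to Y and W → score 0.5.
W: beats Y and X; ties Z → score 2.5.
Z: ties Y, X, and W → score 1.5.
W has the best pairwise record.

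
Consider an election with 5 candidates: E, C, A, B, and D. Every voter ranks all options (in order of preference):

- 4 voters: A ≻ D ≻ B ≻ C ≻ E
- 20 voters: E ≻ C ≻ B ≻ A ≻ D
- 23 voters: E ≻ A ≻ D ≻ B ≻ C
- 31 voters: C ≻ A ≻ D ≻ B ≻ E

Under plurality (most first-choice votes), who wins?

First-place votes: E 43, C 31, A 4, B 0, D 0.
E has the most first-place votes.

E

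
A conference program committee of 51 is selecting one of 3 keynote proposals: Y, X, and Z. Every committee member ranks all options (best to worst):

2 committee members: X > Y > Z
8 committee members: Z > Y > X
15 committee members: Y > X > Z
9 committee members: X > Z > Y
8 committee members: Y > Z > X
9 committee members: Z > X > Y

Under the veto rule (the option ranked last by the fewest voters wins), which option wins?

Last-place votes: Y 18, X 16, Z 17.
X is ranked last by the fewest voters, so X wins.

X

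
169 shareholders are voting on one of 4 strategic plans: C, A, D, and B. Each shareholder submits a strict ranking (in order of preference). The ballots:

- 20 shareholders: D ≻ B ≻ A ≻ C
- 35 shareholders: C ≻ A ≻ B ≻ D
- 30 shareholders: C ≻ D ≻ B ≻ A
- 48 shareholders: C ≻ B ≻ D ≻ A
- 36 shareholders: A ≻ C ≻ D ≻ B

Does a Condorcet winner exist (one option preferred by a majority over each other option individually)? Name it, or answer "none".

C vs A: 113–56 for C.
C vs D: 149–20 for C.
C vs B: 149–20 for C.
C beats every other option head-to-head.

C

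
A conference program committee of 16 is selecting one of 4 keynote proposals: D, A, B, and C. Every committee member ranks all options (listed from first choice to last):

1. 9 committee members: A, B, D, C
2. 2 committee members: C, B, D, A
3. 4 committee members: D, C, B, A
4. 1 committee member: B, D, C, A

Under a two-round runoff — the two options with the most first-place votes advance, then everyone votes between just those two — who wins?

A

Round 1 first-place votes: D 4, A 9, B 1, C 2.
A and D advance.
Runoff: A is preferred to D by 9 voters; D by 7.
A wins the runoff.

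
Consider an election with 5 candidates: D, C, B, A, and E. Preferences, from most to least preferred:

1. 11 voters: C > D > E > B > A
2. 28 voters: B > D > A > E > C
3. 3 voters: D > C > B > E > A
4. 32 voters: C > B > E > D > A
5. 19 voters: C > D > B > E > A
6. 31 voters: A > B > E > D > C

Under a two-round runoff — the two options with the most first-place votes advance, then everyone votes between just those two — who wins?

C

Round 1 first-place votes: D 3, C 62, B 28, A 31, E 0.
C and A advance.
Runoff: C is preferred to A by 65 voters; A by 59.
C wins the runoff.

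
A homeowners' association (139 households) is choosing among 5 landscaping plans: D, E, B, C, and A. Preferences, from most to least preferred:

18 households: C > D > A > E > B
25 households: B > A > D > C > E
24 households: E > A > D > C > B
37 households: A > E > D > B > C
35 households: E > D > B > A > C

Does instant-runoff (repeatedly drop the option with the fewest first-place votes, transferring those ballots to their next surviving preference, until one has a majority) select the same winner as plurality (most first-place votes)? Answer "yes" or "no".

Instant-runoff — R1 D 0, E 59, B 25, C 18, A 37 (D out); R2 E 59, B 25, C 18, A 37 (C out); R3 E 59, B 25, A 55 (B out); R4 E 59, A 80 (A winner). Winner: A.
Plurality — first-place votes: D 0, E 59, B 25, C 18, A 37. Winner: E.
The two methods disagree.

no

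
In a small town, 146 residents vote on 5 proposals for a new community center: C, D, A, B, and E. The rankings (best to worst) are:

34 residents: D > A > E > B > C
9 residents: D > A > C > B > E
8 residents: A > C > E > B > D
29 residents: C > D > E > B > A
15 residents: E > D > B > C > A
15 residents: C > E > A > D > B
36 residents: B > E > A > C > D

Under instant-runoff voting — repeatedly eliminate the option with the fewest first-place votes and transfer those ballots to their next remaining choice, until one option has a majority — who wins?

C

Round 1: C 44, D 43, A 8, B 36, E 15. Eliminate A.
Round 2: C 52, D 43, B 36, E 15. Eliminate E.
Round 3: C 52, D 58, B 36. Eliminate B.
Round 4: C 88, D 58. C has a majority.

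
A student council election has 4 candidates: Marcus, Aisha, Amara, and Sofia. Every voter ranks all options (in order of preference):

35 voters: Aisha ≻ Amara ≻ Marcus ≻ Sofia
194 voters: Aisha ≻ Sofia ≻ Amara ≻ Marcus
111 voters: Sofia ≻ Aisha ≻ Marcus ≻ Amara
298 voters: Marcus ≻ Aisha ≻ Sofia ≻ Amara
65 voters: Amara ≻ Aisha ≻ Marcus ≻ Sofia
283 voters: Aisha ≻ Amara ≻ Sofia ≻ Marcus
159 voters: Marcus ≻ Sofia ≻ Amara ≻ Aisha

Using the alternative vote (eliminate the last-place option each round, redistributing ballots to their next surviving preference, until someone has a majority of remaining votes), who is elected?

Round 1: Marcus 457, Aisha 512, Amara 65, Sofia 111. Eliminate Amara.
Round 2: Marcus 457, Aisha 577, Sofia 111. Aisha has a majority.

Aisha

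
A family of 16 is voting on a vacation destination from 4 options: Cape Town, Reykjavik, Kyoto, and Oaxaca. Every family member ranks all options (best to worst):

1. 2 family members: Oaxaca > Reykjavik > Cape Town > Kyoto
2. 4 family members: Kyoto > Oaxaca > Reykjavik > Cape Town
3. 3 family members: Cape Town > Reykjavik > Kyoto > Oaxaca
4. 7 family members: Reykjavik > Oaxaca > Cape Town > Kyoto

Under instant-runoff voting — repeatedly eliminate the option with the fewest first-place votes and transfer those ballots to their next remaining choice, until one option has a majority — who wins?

Reykjavik

Round 1: Cape Town 3, Reykjavik 7, Kyoto 4, Oaxaca 2. Eliminate Oaxaca.
Round 2: Cape Town 3, Reykjavik 9, Kyoto 4. Reykjavik has a majority.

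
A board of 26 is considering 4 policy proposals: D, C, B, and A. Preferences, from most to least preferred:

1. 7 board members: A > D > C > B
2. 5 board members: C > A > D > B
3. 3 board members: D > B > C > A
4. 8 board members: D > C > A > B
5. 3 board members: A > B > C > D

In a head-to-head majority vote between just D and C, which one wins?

Voters preferring D to C: 18; preferring C to D: 8.
D wins the head-to-head.

D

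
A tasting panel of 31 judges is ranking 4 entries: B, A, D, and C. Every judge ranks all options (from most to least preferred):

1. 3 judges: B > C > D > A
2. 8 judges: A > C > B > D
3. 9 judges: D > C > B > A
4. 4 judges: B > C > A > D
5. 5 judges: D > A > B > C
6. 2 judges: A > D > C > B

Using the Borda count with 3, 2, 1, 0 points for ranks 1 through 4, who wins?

C

B: 3·3 + 8·1 + 9·1 + 4·3 + 5·1 + 2·0 = 43
A: 3·0 + 8·3 + 9·0 + 4·1 + 5·2 + 2·3 = 44
D: 3·1 + 8·0 + 9·3 + 4·0 + 5·3 + 2·2 = 49
C: 3·2 + 8·2 + 9·2 + 4·2 + 5·0 + 2·1 = 50
C has the highest Borda score (50).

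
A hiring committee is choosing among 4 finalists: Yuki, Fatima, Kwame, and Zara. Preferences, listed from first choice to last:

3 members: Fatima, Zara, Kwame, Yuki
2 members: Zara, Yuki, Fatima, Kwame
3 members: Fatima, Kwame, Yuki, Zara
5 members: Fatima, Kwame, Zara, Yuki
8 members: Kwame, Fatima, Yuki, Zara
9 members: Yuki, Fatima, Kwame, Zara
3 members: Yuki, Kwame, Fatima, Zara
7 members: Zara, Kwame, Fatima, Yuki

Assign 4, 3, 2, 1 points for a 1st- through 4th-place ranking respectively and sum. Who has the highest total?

Fatima

Yuki: 3·1 + 2·3 + 3·2 + 5·1 + 8·2 + 9·4 + 3·4 + 7·1 = 91
Fatima: 3·4 + 2·2 + 3·4 + 5·4 + 8·3 + 9·3 + 3·2 + 7·2 = 119
Kwame: 3·2 + 2·1 + 3·3 + 5·3 + 8·4 + 9·2 + 3·3 + 7·3 = 112
Zara: 3·3 + 2·4 + 3·1 + 5·2 + 8·1 + 9·1 + 3·1 + 7·4 = 78
Fatima has the highest Borda score (119).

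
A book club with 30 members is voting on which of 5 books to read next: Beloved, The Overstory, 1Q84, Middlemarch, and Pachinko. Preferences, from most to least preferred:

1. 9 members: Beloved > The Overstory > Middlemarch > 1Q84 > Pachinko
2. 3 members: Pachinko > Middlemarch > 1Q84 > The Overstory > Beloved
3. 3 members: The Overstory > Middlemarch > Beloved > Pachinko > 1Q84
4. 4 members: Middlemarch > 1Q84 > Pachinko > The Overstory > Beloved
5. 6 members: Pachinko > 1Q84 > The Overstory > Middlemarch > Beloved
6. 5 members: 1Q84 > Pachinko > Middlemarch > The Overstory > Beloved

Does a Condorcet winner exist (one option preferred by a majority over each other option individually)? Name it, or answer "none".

none

Checking pairwise contests:
The Overstory beats Beloved 21–9.
1Q84 beats The Overstory 18–12.
Middlemarch beats 1Q84 19–11.
The Overstory beats Middlemarch 18–12.
1Q84 beats Pachinko 18–12.
Every option loses at least one head-to-head, so there is no Condorcet winner.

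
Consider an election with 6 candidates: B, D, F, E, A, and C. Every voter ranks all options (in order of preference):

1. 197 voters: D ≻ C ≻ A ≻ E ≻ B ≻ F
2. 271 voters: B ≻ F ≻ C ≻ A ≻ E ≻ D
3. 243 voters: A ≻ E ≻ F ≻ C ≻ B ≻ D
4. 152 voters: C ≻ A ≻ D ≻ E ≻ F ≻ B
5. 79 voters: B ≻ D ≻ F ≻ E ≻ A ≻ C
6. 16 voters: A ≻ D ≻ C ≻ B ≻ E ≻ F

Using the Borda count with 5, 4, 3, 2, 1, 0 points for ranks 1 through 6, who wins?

A

B: 197·1 + 271·5 + 243·1 + 152·0 + 79·5 + 16·2 = 2222
D: 197·5 + 271·0 + 243·0 + 152·3 + 79·4 + 16·4 = 1821
F: 197·0 + 271·4 + 243·3 + 152·1 + 79·3 + 16·0 = 2202
E: 197·2 + 271·1 + 243·4 + 152·2 + 79·2 + 16·1 = 2115
A: 197·3 + 271·2 + 243·5 + 152·4 + 79·1 + 16·5 = 3115
C: 197·4 + 271·3 + 243·2 + 152·5 + 79·0 + 16·3 = 2895
A has the highest Borda score (3115).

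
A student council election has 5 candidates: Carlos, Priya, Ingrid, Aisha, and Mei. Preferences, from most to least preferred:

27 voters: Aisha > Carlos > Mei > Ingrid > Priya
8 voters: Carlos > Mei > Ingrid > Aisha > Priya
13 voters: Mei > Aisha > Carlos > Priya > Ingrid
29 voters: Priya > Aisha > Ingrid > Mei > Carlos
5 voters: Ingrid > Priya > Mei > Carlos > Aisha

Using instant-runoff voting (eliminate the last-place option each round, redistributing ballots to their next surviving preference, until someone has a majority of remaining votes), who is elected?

Aisha

Round 1: Carlos 8, Priya 29, Ingrid 5, Aisha 27, Mei 13. Eliminate Ingrid.
Round 2: Carlos 8, Priya 34, Aisha 27, Mei 13. Eliminate Carlos.
Round 3: Priya 34, Aisha 27, Mei 21. Eliminate Mei.
Round 4: Priya 34, Aisha 48. Aisha has a majority.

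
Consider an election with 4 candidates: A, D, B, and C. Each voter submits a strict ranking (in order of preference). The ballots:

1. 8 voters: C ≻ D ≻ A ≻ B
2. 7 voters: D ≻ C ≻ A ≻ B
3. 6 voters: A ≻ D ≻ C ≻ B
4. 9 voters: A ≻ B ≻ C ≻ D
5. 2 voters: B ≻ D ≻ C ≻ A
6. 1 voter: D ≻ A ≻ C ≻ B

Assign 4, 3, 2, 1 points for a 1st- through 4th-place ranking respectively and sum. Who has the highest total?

A: 8·2 + 7·2 + 6·4 + 9·4 + 2·1 + 1·3 = 95
D: 8·3 + 7·4 + 6·3 + 9·1 + 2·3 + 1·4 = 89
B: 8·1 + 7·1 + 6·1 + 9·3 + 2·4 + 1·1 = 57
C: 8·4 + 7·3 + 6·2 + 9·2 + 2·2 + 1·2 = 89
A has the highest Borda score (95).

A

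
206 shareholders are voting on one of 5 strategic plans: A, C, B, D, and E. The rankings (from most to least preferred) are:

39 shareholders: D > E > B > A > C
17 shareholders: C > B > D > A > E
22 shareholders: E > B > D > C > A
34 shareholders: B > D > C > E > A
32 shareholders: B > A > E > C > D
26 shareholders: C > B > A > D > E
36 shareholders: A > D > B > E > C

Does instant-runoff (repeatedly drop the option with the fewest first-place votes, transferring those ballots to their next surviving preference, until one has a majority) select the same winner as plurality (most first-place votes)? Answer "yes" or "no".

yes

Instant-runoff — R1 A 36, C 43, B 66, D 39, E 22 (E out); R2 A 36, C 43, B 88, D 39 (A out); R3 C 43, B 88, D 75 (C out); R4 B 131, D 75 (B winner). Winner: B.
Plurality — first-place votes: A 36, C 43, B 66, D 39, E 22. Winner: B.
The two methods agree.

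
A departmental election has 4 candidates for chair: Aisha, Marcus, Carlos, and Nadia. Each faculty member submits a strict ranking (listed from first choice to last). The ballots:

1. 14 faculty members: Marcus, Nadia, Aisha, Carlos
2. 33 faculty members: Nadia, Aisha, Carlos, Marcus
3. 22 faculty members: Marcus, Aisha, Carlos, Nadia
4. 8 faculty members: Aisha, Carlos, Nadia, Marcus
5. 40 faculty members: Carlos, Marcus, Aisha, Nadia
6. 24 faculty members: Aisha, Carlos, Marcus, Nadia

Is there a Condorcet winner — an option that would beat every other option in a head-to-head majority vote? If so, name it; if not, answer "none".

Checking pairwise contests:
Marcus beats Aisha 76–65.
Carlos beats Marcus 105–36.
Aisha beats Carlos 101–40.
Aisha beats Nadia 94–47.
Every option loses at least one head-to-head, so there is no Condorcet winner.

none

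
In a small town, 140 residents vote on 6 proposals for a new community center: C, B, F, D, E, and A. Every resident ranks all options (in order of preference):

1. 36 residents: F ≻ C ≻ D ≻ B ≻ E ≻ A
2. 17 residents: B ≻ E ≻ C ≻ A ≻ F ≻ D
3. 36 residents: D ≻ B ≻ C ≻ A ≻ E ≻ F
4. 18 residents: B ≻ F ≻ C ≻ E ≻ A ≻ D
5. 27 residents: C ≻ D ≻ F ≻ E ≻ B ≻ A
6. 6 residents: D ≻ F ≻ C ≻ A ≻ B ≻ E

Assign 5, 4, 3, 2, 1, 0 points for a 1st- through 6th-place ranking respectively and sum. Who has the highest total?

C

C: 36·4 + 17·3 + 36·3 + 18·3 + 27·5 + 6·3 = 510
B: 36·2 + 17·5 + 36·4 + 18·5 + 27·1 + 6·1 = 424
F: 36·5 + 17·1 + 36·0 + 18·4 + 27·3 + 6·4 = 374
D: 36·3 + 17·0 + 36·5 + 18·0 + 27·4 + 6·5 = 426
E: 36·1 + 17·4 + 36·1 + 18·2 + 27·2 + 6·0 = 230
A: 36·0 + 17·2 + 36·2 + 18·1 + 27·0 + 6·2 = 136
C has the highest Borda score (510).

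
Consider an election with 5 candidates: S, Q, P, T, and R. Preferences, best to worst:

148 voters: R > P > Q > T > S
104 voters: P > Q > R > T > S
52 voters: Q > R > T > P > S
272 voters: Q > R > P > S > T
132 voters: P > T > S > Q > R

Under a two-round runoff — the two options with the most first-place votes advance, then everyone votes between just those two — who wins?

P

Round 1 first-place votes: S 0, Q 324, P 236, T 0, R 148.
Q and P advance.
Runoff: Q is preferred to P by 324 voters; P by 384.
P wins the runoff.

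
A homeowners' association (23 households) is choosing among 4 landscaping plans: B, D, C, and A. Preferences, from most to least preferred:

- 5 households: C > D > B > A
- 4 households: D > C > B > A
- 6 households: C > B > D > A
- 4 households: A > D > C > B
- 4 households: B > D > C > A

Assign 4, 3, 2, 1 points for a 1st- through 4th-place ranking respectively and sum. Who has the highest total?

B: 5·2 + 4·2 + 6·3 + 4·1 + 4·4 = 56
D: 5·3 + 4·4 + 6·2 + 4·3 + 4·3 = 67
C: 5·4 + 4·3 + 6·4 + 4·2 + 4·2 = 72
A: 5·1 + 4·1 + 6·1 + 4·4 + 4·1 = 35
C has the highest Borda score (72).

C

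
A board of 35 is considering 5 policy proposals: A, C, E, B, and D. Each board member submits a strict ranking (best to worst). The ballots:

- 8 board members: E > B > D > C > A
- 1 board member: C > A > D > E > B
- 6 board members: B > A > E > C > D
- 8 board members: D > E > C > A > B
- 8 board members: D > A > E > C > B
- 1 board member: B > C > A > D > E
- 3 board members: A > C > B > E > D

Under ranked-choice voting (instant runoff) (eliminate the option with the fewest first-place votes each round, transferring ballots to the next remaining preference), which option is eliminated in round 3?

Round 1: A 3, C 1, E 8, B 7, D 16. Eliminate C.
Round 2: A 4, E 8, B 7, D 16. Eliminate A.
Round 3: E 8, B 10, D 17. Eliminate E.

E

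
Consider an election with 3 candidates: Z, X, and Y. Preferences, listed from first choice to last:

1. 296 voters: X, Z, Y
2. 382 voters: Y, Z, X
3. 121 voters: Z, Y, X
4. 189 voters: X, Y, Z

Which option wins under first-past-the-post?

X

First-place votes: Z 121, X 485, Y 382.
X has the most first-place votes.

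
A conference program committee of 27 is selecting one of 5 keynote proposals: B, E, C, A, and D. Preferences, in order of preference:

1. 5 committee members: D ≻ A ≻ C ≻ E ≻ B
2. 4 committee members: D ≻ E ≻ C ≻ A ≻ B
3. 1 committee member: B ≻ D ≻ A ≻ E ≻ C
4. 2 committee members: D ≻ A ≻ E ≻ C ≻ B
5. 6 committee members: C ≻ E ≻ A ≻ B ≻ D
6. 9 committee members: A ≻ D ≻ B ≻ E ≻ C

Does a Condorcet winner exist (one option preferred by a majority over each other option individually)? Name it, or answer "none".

A vs B: 26–1 for A.
A vs E: 17–10 for A.
A vs C: 17–10 for A.
A vs D: 15–12 for A.
A beats every other option head-to-head.

A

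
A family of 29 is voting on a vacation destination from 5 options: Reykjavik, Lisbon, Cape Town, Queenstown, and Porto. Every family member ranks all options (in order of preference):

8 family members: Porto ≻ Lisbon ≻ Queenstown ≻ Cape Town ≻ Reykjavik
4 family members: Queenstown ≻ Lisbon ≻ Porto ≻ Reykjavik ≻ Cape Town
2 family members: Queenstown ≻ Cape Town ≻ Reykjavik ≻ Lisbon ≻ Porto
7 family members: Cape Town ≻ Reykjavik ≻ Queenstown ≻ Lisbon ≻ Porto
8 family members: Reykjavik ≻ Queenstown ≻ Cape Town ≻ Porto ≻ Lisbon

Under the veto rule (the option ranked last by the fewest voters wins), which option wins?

Last-place votes: Reykjavik 8, Lisbon 8, Cape Town 4, Queenstown 0, Porto 9.
Queenstown is ranked last by the fewest voters, so Queenstown wins.

Queenstown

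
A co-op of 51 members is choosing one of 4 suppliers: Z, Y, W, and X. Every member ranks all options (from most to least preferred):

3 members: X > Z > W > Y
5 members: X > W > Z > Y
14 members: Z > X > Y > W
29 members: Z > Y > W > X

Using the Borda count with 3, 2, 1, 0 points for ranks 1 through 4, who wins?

Z: 3·2 + 5·1 + 14·3 + 29·3 = 140
Y: 3·0 + 5·0 + 14·1 + 29·2 = 72
W: 3·1 + 5·2 + 14·0 + 29·1 = 42
X: 3·3 + 5·3 + 14·2 + 29·0 = 52
Z has the highest Borda score (140).

Z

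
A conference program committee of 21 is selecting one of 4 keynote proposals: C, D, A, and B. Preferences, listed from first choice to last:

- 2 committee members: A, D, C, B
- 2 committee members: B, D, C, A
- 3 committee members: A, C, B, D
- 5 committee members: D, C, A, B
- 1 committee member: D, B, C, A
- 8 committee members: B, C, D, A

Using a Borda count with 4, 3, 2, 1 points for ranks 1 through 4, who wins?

C

C: 2·2 + 2·2 + 3·3 + 5·3 + 1·2 + 8·3 = 58
D: 2·3 + 2·3 + 3·1 + 5·4 + 1·4 + 8·2 = 55
A: 2·4 + 2·1 + 3·4 + 5·2 + 1·1 + 8·1 = 41
B: 2·1 + 2·4 + 3·2 + 5·1 + 1·3 + 8·4 = 56
C has the highest Borda score (58).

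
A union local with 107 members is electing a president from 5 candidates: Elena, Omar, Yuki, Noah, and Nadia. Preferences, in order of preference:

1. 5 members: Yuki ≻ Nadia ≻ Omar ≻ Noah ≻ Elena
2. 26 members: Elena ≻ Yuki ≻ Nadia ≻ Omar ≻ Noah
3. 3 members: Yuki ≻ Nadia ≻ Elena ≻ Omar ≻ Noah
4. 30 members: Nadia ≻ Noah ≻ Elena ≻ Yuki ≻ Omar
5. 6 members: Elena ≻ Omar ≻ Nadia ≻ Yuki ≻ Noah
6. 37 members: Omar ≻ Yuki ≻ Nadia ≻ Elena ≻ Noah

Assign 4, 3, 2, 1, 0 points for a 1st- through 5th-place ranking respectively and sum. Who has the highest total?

Nadia

Elena: 5·0 + 26·4 + 3·2 + 30·2 + 6·4 + 37·1 = 231
Omar: 5·2 + 26·1 + 3·1 + 30·0 + 6·3 + 37·4 = 205
Yuki: 5·4 + 26·3 + 3·4 + 30·1 + 6·1 + 37·3 = 257
Noah: 5·1 + 26·0 + 3·0 + 30·3 + 6·0 + 37·0 = 95
Nadia: 5·3 + 26·2 + 3·3 + 30·4 + 6·2 + 37·2 = 282
Nadia has the highest Borda score (282).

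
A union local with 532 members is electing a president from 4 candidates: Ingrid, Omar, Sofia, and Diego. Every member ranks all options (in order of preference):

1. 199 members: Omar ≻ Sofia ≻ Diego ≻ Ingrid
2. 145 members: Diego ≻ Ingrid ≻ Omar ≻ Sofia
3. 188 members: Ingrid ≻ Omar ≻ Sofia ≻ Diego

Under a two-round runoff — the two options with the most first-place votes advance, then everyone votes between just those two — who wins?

Ingrid

Round 1 first-place votes: Ingrid 188, Omar 199, Sofia 0, Diego 145.
Omar and Ingrid advance.
Runoff: Omar is preferred to Ingrid by 199 voters; Ingrid by 333.
Ingrid wins the runoff.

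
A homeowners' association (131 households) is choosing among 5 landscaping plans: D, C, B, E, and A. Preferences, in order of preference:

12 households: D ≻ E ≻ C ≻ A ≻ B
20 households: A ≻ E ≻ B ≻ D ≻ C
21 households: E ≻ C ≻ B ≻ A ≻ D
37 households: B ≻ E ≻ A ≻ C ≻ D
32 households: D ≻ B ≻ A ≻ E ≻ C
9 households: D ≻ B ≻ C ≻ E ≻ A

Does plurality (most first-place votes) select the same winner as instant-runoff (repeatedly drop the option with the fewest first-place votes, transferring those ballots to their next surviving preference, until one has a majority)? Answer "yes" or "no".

no

Plurality — first-place votes: D 53, C 0, B 37, E 21, A 20. Winner: D.
Instant-runoff — R1 D 53, C 0, B 37, E 21, A 20 (C out); R2 D 53, B 37, E 21, A 20 (A out); R3 D 53, B 37, E 41 (B out); R4 D 53, E 78 (E winner). Winner: E.
The two methods disagree.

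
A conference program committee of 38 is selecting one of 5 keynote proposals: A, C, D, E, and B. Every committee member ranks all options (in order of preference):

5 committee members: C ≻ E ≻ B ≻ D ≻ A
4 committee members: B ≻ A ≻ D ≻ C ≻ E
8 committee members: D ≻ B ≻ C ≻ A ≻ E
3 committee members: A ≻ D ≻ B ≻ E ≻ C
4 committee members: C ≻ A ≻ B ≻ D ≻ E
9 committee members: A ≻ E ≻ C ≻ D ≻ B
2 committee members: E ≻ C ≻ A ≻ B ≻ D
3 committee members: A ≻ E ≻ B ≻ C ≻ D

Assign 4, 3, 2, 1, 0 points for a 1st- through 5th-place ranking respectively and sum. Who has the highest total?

A

A: 5·0 + 4·3 + 8·1 + 3·4 + 4·3 + 9·4 + 2·2 + 3·4 = 96
C: 5·4 + 4·1 + 8·2 + 3·0 + 4·4 + 9·2 + 2·3 + 3·1 = 83
D: 5·1 + 4·2 + 8·4 + 3·3 + 4·1 + 9·1 + 2·0 + 3·0 = 67
E: 5·3 + 4·0 + 8·0 + 3·1 + 4·0 + 9·3 + 2·4 + 3·3 = 62
B: 5·2 + 4·4 + 8·3 + 3·2 + 4·2 + 9·0 + 2·1 + 3·2 = 72
A has the highest Borda score (96).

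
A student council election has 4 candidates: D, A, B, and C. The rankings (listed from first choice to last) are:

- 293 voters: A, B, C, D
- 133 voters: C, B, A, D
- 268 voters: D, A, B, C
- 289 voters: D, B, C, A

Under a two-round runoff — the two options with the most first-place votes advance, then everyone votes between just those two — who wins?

D

Round 1 first-place votes: D 557, A 293, B 0, C 133.
D and A advance.
Runoff: D is preferred to A by 557 voters; A by 426.
D wins the runoff.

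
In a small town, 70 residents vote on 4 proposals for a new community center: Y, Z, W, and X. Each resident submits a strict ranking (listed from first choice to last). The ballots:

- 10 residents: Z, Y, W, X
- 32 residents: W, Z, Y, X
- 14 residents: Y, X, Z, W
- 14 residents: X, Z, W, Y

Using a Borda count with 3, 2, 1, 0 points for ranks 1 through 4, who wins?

Y: 10·2 + 32·1 + 14·3 + 14·0 = 94
Z: 10·3 + 32·2 + 14·1 + 14·2 = 136
W: 10·1 + 32·3 + 14·0 + 14·1 = 120
X: 10·0 + 32·0 + 14·2 + 14·3 = 70
Z has the highest Borda score (136).

Z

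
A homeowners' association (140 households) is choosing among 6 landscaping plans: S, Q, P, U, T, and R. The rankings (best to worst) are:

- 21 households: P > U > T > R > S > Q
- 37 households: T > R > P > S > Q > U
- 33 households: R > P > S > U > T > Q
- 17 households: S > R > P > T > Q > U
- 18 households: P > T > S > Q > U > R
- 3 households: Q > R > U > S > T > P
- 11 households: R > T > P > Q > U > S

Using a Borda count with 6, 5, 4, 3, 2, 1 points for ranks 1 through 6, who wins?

S: 21·2 + 37·3 + 33·4 + 17·6 + 18·4 + 3·3 + 11·1 = 479
Q: 21·1 + 37·2 + 33·1 + 17·2 + 18·3 + 3·6 + 11·3 = 267
P: 21·6 + 37·4 + 33·5 + 17·4 + 18·6 + 3·1 + 11·4 = 662
U: 21·5 + 37·1 + 33·3 + 17·1 + 18·2 + 3·4 + 11·2 = 328
T: 21·4 + 37·6 + 33·2 + 17·3 + 18·5 + 3·2 + 11·5 = 574
R: 21·3 + 37·5 + 33·6 + 17·5 + 18·1 + 3·5 + 11·6 = 630
P has the highest Borda score (662).

P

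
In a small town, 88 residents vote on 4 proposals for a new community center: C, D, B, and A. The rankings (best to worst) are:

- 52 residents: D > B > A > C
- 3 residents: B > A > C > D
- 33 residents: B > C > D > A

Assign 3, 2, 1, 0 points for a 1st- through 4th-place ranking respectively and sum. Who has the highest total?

C: 52·0 + 3·1 + 33·2 = 69
D: 52·3 + 3·0 + 33·1 = 189
B: 52·2 + 3·3 + 33·3 = 212
A: 52·1 + 3·2 + 33·0 = 58
B has the highest Borda score (212).

B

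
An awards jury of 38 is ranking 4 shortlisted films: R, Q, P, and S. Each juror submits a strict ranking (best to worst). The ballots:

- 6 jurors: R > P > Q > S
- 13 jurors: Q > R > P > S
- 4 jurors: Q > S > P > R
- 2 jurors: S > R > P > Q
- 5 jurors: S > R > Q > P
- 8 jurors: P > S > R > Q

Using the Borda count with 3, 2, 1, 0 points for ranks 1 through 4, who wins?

R

R: 6·3 + 13·2 + 4·0 + 2·2 + 5·2 + 8·1 = 66
Q: 6·1 + 13·3 + 4·3 + 2·0 + 5·1 + 8·0 = 62
P: 6·2 + 13·1 + 4·1 + 2·1 + 5·0 + 8·3 = 55
S: 6·0 + 13·0 + 4·2 + 2·3 + 5·3 + 8·2 = 45
R has the highest Borda score (66).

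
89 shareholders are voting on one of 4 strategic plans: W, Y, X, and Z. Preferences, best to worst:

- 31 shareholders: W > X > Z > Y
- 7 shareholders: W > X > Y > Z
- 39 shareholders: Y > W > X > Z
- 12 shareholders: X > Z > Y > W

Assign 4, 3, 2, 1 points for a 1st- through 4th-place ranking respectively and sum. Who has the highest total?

W

W: 31·4 + 7·4 + 39·3 + 12·1 = 281
Y: 31·1 + 7·2 + 39·4 + 12·2 = 225
X: 31·3 + 7·3 + 39·2 + 12·4 = 240
Z: 31·2 + 7·1 + 39·1 + 12·3 = 144
W has the highest Borda score (281).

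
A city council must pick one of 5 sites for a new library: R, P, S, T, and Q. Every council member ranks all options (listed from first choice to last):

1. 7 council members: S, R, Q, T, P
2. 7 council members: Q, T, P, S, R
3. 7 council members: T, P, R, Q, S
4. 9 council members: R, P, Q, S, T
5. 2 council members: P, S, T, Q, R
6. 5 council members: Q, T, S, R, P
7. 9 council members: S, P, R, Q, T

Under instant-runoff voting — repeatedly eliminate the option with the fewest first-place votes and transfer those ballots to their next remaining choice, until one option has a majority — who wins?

S

Round 1: R 9, P 2, S 16, T 7, Q 12. Eliminate P.
Round 2: R 9, S 18, T 7, Q 12. Eliminate T.
Round 3: R 16, S 18, Q 12. Eliminate Q.
Round 4: R 16, S 30. S has a majority.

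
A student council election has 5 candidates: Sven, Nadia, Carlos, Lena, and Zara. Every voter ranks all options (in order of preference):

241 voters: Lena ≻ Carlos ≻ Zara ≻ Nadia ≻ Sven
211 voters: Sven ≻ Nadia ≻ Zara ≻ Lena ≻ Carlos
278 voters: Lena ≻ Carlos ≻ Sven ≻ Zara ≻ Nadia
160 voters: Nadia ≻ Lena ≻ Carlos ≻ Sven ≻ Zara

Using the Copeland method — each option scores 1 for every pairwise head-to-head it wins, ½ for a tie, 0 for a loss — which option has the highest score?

Sven: beats Nadia and Zara; loses to Carlos and Lena → score 2.
Nadia: loses to Sven, Carlos, Lena, and Zara → score 0.
Carlos: beats Sven, Nadia, and Zara; loses to Lena → score 3.
Lena: beats Sven, Nadia, Carlos, and Zara → score 4.
Zara: beats Nadia; loses to Sven, Carlos, and Lena → score 1.
Lena has the best pairwise record.

Lena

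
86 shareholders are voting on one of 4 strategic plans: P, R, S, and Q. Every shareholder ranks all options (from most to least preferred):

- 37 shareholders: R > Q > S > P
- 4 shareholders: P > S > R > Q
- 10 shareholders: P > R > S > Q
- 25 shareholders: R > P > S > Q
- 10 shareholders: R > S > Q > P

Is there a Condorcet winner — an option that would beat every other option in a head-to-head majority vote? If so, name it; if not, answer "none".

R vs P: 72–14 for R.
R vs S: 82–4 for R.
R vs Q: 86–0 for R.
R beats every other option head-to-head.

R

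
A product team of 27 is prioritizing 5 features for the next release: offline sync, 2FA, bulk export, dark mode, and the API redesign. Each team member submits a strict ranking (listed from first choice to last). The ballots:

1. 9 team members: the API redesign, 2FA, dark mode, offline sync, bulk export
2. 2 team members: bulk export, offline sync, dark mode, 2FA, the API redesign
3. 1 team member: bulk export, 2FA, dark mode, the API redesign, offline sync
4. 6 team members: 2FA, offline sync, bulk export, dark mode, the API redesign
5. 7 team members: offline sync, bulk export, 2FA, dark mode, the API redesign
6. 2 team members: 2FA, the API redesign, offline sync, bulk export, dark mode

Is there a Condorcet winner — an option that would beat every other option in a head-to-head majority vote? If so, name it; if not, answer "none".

2FA vs offline sync: 18–9 for 2FA.
2FA vs bulk export: 17–10 for 2FA.
2FA vs dark mode: 25–2 for 2FA.
2FA vs the API redesign: 18–9 for 2FA.
2FA beats every other option head-to-head.

2FA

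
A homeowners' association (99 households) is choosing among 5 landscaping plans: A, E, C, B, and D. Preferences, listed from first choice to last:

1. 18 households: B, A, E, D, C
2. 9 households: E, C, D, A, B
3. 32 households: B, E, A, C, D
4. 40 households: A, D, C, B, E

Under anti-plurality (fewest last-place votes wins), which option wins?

A

Last-place votes: A 0, E 40, C 18, B 9, D 32.
A is ranked last by the fewest voters, so A wins.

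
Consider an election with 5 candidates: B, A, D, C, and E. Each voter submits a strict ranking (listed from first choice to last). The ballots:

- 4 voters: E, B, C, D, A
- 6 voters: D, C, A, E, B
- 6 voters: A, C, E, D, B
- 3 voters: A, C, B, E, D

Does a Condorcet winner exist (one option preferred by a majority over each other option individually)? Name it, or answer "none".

C vs B: 15–4 for C.
C vs A: 10–9 for C.
C vs D: 13–6 for C.
C vs E: 15–4 for C.
C beats every other option head-to-head.

C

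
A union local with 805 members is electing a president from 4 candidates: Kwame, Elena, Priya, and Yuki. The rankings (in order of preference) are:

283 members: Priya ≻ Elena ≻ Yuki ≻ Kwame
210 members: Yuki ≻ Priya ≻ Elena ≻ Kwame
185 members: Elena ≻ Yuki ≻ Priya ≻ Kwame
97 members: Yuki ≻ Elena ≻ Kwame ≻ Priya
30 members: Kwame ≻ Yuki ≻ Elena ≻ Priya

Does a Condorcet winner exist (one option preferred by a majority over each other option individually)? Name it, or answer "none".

none

Checking pairwise contests:
Elena beats Kwame 775–30.
Priya beats Elena 493–312.
Yuki beats Priya 522–283.
Elena beats Yuki 468–337.
Every option loses at least one head-to-head, so there is no Condorcet winner.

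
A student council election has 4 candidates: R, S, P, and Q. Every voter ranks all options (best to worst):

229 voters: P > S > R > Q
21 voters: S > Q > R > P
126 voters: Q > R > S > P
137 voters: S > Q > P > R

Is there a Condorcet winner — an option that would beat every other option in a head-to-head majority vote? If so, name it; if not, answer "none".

S

S vs R: 387–126 for S.
S vs P: 284–229 for S.
S vs Q: 387–126 for S.
S beats every other option head-to-head.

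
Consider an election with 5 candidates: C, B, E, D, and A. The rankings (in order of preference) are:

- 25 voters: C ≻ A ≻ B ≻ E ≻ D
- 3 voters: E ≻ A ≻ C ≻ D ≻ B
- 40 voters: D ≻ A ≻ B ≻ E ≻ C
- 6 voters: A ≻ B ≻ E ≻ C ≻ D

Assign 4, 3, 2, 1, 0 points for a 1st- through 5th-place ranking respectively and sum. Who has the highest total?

C: 25·4 + 3·2 + 40·0 + 6·1 = 112
B: 25·2 + 3·0 + 40·2 + 6·3 = 148
E: 25·1 + 3·4 + 40·1 + 6·2 = 89
D: 25·0 + 3·1 + 40·4 + 6·0 = 163
A: 25·3 + 3·3 + 40·3 + 6·4 = 228
A has the highest Borda score (228).

A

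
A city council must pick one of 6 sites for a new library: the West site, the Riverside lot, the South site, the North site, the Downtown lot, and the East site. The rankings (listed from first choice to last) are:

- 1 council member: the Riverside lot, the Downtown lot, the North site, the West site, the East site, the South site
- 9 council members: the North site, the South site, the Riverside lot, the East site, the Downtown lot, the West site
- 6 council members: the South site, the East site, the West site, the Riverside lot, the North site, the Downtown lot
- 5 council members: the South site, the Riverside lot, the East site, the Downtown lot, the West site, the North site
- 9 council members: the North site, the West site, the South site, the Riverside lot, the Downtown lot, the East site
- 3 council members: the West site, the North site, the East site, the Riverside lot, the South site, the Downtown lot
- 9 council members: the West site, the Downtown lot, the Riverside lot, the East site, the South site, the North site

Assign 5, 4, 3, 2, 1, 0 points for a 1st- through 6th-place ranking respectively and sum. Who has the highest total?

the South site

the West site: 1·2 + 9·0 + 6·3 + 5·1 + 9·4 + 3·5 + 9·5 = 121
the Riverside lot: 1·5 + 9·3 + 6·2 + 5·4 + 9·2 + 3·2 + 9·3 = 115
the South site: 1·0 + 9·4 + 6·5 + 5·5 + 9·3 + 3·1 + 9·1 = 130
the North site: 1·3 + 9·5 + 6·1 + 5·0 + 9·5 + 3·4 + 9·0 = 111
the Downtown lot: 1·4 + 9·1 + 6·0 + 5·2 + 9·1 + 3·0 + 9·4 = 68
the East site: 1·1 + 9·2 + 6·4 + 5·3 + 9·0 + 3·3 + 9·2 = 85
the South site has the highest Borda score (130).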